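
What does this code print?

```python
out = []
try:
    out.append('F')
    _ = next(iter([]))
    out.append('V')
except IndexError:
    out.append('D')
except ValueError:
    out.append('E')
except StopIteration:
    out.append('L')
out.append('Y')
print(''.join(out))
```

Execution trace: 'F' (try body) → 'L' (except StopIteration) → 'Y' (after the try/except). Output: FLY

Answer: FLY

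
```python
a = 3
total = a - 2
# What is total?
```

Trace:
`a = 3` → a = 3
`total = a - 2` → total = 1
So total = 1

Answer: 1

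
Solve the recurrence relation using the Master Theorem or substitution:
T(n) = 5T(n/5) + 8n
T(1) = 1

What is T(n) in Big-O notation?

By Master Theorem: a=5, b=5, f(n)=8n. Since log_5(5) = 1 and f(n) = Θ(n^1), Case 2 applies. T(n) = O(n log n).

Answer: O(n log n)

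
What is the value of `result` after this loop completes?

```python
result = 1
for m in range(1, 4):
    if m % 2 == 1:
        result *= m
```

Product of odd numbers 1 to 3
`result` takes the values: 1 → 3

Answer: 3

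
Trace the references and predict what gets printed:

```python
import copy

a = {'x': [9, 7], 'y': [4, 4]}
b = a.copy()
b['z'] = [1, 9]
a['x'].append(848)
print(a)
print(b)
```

Key concept: shallow copy of dict with mutable values.
Step by step:
`a = {'x': [9, 7], 'y': [4, 4]}` → a = {'x': [9, 7], 'y': [4, 4]}
`b = a.copy()` → b = {'x': [9, 7], 'y': [4, 4]}
`b['z'] = [1, 9]` → b = {'x': [9, 7], 'y': [4, 4], 'z': [1, 9]}
`a['x'].append(848)` → a = {'x': [9, 7, 848], 'y': [4, 4]}; b = {'x': [9, 7, 848], 'y': [4, 4], 'z': [1, 9]}
`print(a)` → prints {'x': [9, 7, 848], 'y': [4, 4]}
`print(b)` → prints {'x': [9, 7, 848], 'y': [4, 4], 'z': [1, 9]}

Answer:
{'x': [9, 7, 848], 'y': [4, 4]}
{'x': [9, 7, 848], 'y': [4, 4], 'z': [1, 9]}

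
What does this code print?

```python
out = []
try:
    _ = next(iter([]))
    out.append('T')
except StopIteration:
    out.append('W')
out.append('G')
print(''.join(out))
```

Execution trace: 'W' (except StopIteration) → 'G' (after the try/except). Output: WG

Answer: WG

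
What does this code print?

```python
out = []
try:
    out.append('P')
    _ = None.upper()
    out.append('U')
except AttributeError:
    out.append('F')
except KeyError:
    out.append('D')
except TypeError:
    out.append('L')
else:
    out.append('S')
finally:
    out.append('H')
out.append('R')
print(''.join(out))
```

Execution trace: 'P' (try body) → 'F' (except AttributeError) → 'H' (finally) → 'R' (after the try/except). Output: PFHR

Answer: PFHR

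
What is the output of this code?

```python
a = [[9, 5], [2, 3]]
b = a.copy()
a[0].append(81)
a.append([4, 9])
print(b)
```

Key concept: shallow copy with nested lists.
Step by step:
`a = [[9, 5], [2, 3]]` → a = [[9, 5], [2, 3]]
`b = a.copy()` → b = [[9, 5], [2, 3]]
`a[0].append(81)` → a = [[9, 5, 81], [2, 3]]; b = [[9, 5, 81], [2, 3]]
`a.append([4, 9])` → a = [[9, 5, 81], [2, 3], [4, 9]]
`print(b)` → prints [[9, 5, 81], [2, 3]]

Answer: [[9, 5, 81], [2, 3]]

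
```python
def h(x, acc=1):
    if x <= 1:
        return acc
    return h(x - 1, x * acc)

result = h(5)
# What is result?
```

Accumulator trace (n, acc): (5, 1) -> (4, 5) -> (3, 20) -> (2, 60) -> (1, 120) -> return 120

Answer: 120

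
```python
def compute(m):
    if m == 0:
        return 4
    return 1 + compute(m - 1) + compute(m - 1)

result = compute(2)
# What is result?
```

compute(m) = 1 + 2·compute(m-1), compute(0)=4. Closed form: (4+1)·2^2 - 1 = 19.

Answer: 19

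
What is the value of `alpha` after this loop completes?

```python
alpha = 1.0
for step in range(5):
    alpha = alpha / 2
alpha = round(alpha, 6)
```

Halving LR 5 times: 1 / 2^5
`alpha` takes the values: 1.0 → 0.5 → 0.25 → 0.125 → 0.0625 → 0.03125

Answer: 0.03125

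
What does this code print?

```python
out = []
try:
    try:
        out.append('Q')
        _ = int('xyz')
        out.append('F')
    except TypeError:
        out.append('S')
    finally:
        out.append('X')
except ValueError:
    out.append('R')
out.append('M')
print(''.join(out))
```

Execution trace: 'Q' (inner try body) → 'X' (inner finally) → 'R' (outer except ValueError) → 'M' (after the try/except). Output: QXRM

Answer: QXRM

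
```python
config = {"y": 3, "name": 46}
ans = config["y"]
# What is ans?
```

Trace:
`config = {"y": 3, "name": 46}` → config = {'y': 3, 'name': 46}
`ans = config["y"]` → ans = 3
So ans = 3

Answer: 3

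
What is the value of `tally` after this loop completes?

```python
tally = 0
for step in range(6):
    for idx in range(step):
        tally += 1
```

Triangle number: 0+1+2+...+5
`tally` takes the values: 0 → 1 → 2 → 3 → 4 → 5 → 6 → 7 → 8 → 9 → 10 → 11 → 12 → 13 → 14 → 15

Answer: 15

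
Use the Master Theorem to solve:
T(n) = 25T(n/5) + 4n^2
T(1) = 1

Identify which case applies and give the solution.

a=25, b=5, f(n)=4n^2. log_5(25) = 2. Since c=2 = 2, Case 2 applies: T(n) = Θ(n^log_b(a) · log n) = O(n^2 log n).

Answer: O(n^2 log n) - Case 2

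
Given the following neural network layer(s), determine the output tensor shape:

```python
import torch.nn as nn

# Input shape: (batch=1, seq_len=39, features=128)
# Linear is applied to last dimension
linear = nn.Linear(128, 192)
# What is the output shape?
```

Input: (1, 39, 128) -> Output: (1, 39, 192)

Answer: (1, 39, 192)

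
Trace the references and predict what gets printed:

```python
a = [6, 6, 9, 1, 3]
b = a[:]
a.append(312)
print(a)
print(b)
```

Key concept: slice [:] creates copy.
Step by step:
`a = [6, 6, 9, 1, 3]` → a = [6, 6, 9, 1, 3]
`b = a[:]` → b = [6, 6, 9, 1, 3]
`a.append(312)` → a = [6, 6, 9, 1, 3, 312]
`print(a)` → prints [6, 6, 9, 1, 3, 312]
`print(b)` → prints [6, 6, 9, 1, 3]

Answer:
[6, 6, 9, 1, 3, 312]
[6, 6, 9, 1, 3]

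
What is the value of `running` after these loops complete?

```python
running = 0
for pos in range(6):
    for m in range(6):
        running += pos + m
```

Sum of all pos+m for pos,m in 6x6
`running` takes the values: 0 → 1 → 3 → 6 → 10 → 15 → 16 → 18 → 21 → 25 → 30 → 36 → 38 → 41 → 45 → 50 → 56 → 63 → 66 → 70 → 75 → 81 → 88 → 96 → 100 → 105 → 111 → 118 → 126 → 135 → 140 → 146 → 153 → 161 → 170 → 180

Answer: 180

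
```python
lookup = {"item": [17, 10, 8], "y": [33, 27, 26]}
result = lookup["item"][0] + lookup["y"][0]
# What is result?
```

Trace:
`lookup = {"item": [17, 10, 8], "y": [33, 27, 26]}` → lookup = {'item': [17, 10, 8], 'y': [33, 27, 26]}
`result = lookup["item"][0] + lookup["y"][0]` → result = 50
So result = 50

Answer: 50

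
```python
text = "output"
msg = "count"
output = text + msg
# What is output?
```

Trace:
`text = "output"` → text = 'output'
`msg = "count"` → msg = 'count'
`output = text + msg` → output = 'outputcount'
So output = 'outputcount'

Answer: 'outputcount'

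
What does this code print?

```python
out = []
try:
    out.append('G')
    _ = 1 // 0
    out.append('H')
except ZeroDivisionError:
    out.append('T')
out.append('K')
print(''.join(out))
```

Execution trace: 'G' (try body) → 'T' (except ZeroDivisionError) → 'K' (after the try/except). Output: GTK

Answer: GTK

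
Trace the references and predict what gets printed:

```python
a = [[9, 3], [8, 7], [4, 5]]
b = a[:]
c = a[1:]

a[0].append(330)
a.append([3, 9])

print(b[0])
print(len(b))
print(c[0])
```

Key concept: slice with nested mutation.
Step by step:
`a = [[9, 3], [8, 7], [4, 5]]` → a = [[9, 3], [8, 7], [4, 5]]
`b = a[:]` → b = [[9, 3], [8, 7], [4, 5]]
`c = a[1:]` → c = [[8, 7], [4, 5]]
`a[0].append(330)` → a = [[9, 3, 330], [8, 7], [4, 5]]; b = [[9, 3, 330], [8, 7], [4, 5]]
`a.append([3, 9])` → a = [[9, 3, 330], [8, 7], [4, 5], [3, 9]]
`print(b[0])` → prints [9, 3, 330]
`print(len(b))` → prints 3
`print(c[0])` → prints [8, 7]

Answer:
[9, 3, 330]
3
[8, 7]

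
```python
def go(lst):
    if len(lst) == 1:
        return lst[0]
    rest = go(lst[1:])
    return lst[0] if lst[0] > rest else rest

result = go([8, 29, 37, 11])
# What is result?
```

Recursive max over [8, 29, 37, 11] = 37

Answer: 37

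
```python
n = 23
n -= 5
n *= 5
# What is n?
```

Trace:
`n = 23` → n = 23
`n -= 5` → n = 18
`n *= 5` → n = 90
So n = 90

Answer: 90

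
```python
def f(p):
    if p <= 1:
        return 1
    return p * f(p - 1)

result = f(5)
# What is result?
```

f(5) = 5 * 4 * 3 * 2 * 1 = 120

Answer: 120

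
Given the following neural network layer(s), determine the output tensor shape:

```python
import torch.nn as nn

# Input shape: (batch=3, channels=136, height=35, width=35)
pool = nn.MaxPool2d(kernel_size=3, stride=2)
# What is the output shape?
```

Input: (3, 136, 35, 35) -> Output: (3, 136, 17, 17)

Answer: (3, 136, 17, 17)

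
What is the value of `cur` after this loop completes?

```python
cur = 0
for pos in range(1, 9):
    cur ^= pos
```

XOR of 1 to 8
`cur` takes the values: 0 → 1 → 3 → 0 → 4 → 1 → 7 → 0 → 8

Answer: 8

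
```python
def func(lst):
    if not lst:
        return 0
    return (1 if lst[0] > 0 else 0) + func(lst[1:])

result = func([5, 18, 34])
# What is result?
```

Count of positive elements in [5, 18, 34] = 3

Answer: 3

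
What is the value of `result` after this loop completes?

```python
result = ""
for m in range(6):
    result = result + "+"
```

Repeat '+' 6 times
`result` takes the values: "" → "+" → "++" → "+++" → "++++" → "+++++" → "++++++"

Answer: "++++++"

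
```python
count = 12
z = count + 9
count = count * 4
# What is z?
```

Trace:
`count = 12` → count = 12
`z = count + 9` → z = 21
`count = count * 4` → count = 48
So z = 21

Answer: 21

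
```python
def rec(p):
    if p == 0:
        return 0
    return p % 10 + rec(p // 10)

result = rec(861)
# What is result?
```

Sum of digits of 861: 1 + 6 + 8 = 15

Answer: 15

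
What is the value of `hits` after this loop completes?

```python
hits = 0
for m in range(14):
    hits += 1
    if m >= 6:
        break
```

Loop breaks when m reaches 6, hits is 7
`hits` takes the values: 0 → 1 → 2 → 3 → 4 → 5 → 6 → 7

Answer: 7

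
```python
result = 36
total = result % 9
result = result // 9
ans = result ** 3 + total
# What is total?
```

Trace:
`result = 36` → result = 36
`total = result % 9` → total = 0
`result = result // 9` → result = 4
`ans = result ** 3 + total` → ans = 64
So total = 0

Answer: 0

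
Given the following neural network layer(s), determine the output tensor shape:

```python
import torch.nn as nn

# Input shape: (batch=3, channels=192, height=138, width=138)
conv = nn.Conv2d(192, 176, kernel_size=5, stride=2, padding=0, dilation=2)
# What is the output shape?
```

Input: (3, 192, 138, 138) -> Output: (3, 176, 65, 65)

Answer: (3, 176, 65, 65)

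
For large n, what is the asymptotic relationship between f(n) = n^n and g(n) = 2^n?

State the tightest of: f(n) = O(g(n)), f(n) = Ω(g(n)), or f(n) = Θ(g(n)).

n^n vs 2^n: f(n) = Ω(g(n)) but not O(g(n)) — n^n grows strictly faster than 2^n.

Answer: f(n) = Ω(g(n)) but not O(g(n)) — n^n grows strictly faster than 2^n.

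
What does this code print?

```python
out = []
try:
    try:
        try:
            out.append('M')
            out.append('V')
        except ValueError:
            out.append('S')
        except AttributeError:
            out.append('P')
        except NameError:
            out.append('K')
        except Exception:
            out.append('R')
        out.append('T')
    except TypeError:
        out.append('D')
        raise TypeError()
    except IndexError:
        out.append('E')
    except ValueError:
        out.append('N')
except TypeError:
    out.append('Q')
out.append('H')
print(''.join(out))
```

Execution trace: 'M' (inner try body) → 'V' (inner try body, no exception) → 'T' (try body, no exception) → 'H' (after the try/except). Output: MVTH

Answer: MVTH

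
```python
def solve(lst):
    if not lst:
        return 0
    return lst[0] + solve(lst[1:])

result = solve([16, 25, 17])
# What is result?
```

16 + 25 + 17 + 0 = 58

Answer: 58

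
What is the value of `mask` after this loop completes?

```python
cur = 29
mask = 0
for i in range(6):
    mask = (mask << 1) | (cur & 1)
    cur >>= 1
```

Reverse lowest 6 bits of 29
`mask` takes the values: 0 → 1 → 2 → 5 → 11 → 23 → 46

Answer: 46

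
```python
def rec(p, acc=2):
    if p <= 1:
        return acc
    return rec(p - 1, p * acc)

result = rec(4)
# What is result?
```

Accumulator trace (n, acc): (4, 2) -> (3, 8) -> (2, 24) -> (1, 48) -> return 48

Answer: 48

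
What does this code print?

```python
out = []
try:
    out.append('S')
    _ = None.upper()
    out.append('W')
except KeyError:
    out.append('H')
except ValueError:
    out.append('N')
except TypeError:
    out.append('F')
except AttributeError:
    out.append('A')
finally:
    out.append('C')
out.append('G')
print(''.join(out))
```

Execution trace: 'S' (try body) → 'A' (except AttributeError) → 'C' (finally) → 'G' (after the try/except). Output: SACG

Answer: SACG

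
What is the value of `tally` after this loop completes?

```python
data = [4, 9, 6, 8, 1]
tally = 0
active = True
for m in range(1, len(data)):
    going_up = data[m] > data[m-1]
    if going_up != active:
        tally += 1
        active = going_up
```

Count direction changes in [4, 9, 6, 8, 1]
`tally` takes the values: 0 → 1 → 2 → 3

Answer: 3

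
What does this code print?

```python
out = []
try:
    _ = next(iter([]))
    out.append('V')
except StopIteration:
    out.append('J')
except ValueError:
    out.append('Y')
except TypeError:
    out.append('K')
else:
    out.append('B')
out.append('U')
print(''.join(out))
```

Execution trace: 'J' (except StopIteration) → 'U' (after the try/except). Output: JU

Answer: JU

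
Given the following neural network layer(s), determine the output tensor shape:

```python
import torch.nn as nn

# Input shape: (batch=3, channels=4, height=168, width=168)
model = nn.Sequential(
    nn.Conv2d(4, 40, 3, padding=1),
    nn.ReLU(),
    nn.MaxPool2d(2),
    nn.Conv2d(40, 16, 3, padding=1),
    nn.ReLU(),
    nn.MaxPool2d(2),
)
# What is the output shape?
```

Input: (3, 4, 168, 168) -> after first Conv2d: (3, 40, 168, 168) -> after first MaxPool2d: (3, 40, 84, 84) -> after second Conv2d: (3, 16, 84, 84) -> Output: (3, 16, 42, 42)

Answer: (3, 16, 42, 42)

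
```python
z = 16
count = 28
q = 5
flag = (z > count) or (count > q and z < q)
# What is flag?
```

Trace:
`z = 16` → z = 16
`count = 28` → count = 28
`q = 5` → q = 5
`flag = (z > count) or (count > q and z < q)` → flag = False
So flag = False

Answer: False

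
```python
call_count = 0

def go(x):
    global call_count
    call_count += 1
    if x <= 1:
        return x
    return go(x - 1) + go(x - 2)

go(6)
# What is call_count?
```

Calls(x) = 1 + Calls(x-1) + Calls(x-2); Calls(0)=Calls(1)=1. For x=6 this gives 25.

Answer: 25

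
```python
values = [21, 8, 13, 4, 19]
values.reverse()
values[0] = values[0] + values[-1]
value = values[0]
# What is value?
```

Trace:
`values = [21, 8, 13, 4, 19]` → values = [21, 8, 13, 4, 19]
`values.reverse()` → values = [19, 4, 13, 8, 21]
`values[0] = values[0] + values[-1]` → values = [40, 4, 13, 8, 21]
`value = values[0]` → value = 40
So value = 40

Answer: 40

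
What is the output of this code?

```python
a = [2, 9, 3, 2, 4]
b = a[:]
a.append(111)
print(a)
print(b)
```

Key concept: slice [:] creates copy.
Step by step:
`a = [2, 9, 3, 2, 4]` → a = [2, 9, 3, 2, 4]
`b = a[:]` → b = [2, 9, 3, 2, 4]
`a.append(111)` → a = [2, 9, 3, 2, 4, 111]
`print(a)` → prints [2, 9, 3, 2, 4, 111]
`print(b)` → prints [2, 9, 3, 2, 4]

Answer:
[2, 9, 3, 2, 4, 111]
[2, 9, 3, 2, 4]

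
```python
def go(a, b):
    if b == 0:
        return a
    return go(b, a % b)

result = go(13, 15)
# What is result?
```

go(13, 15) -> go(15, 13) -> go(13, 2) -> go(2, 1) -> go(1, 0) -> 1

Answer: 1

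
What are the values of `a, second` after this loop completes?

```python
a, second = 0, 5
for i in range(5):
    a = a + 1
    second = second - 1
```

a goes 0→5, second goes 5→0
`a, second` takes the values: (0, 5) → (1, 5) → (1, 4) → (2, 4) → (2, 3) → (3, 3) → (3, 2) → (4, 2) → (4, 1) → (5, 1) → (5, 0)

Answer: 5, 0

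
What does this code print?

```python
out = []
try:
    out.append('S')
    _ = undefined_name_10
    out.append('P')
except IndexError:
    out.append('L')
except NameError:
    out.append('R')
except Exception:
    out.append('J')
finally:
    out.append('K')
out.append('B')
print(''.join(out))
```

Execution trace: 'S' (try body) → 'R' (except NameError) → 'K' (finally) → 'B' (after the try/except). Output: SRKB

Answer: SRKB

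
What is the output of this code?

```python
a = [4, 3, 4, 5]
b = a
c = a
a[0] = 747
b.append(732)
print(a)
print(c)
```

Key concept: multiple aliases.
Step by step:
`a = [4, 3, 4, 5]` → a = [4, 3, 4, 5]
`b = a` → b = [4, 3, 4, 5] (same object as a)
`c = a` → c = [4, 3, 4, 5] (same object as a, b)
`a[0] = 747` → a = [747, 3, 4, 5] (same object as b, c); b = [747, 3, 4, 5] (same object as a, c); c = [747, 3, 4, 5] (same object as a, b)
`b.append(732)` → a = [747, 3, 4, 5, 732] (same object as b, c); b = [747, 3, 4, 5, 732] (same object as a, c); c = [747, 3, 4, 5, 732] (same object as a, b)
`print(a)` → prints [747, 3, 4, 5, 732]
`print(c)` → prints [747, 3, 4, 5, 732]

Answer:
[747, 3, 4, 5, 732]
[747, 3, 4, 5, 732]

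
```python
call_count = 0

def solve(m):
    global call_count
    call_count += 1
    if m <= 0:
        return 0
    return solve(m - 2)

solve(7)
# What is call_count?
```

Linear recursion stepping by 2: 5 calls from m=7 down to ≤0.

Answer: 5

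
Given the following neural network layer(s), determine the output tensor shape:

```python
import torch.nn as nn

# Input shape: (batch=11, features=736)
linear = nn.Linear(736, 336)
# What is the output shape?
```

Input: (11, 736) -> Output: (11, 336)

Answer: (11, 336)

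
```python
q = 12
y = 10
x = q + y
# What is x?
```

Trace:
`q = 12` → q = 12
`y = 10` → y = 10
`x = q + y` → x = 22
So x = 22

Answer: 22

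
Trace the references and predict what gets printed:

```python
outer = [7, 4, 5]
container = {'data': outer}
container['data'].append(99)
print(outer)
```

Key concept: dict holds reference to list.
Step by step:
`outer = [7, 4, 5]` → outer = [7, 4, 5]
`container = {'data': outer}` → container = {'data': [7, 4, 5]}
`container['data'].append(99)` → outer = [7, 4, 5, 99]; container = {'data': [7, 4, 5, 99]}
`print(outer)` → prints [7, 4, 5, 99]

Answer: [7, 4, 5, 99]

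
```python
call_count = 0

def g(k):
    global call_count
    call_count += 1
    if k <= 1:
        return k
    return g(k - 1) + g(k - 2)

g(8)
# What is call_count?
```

Calls(k) = 1 + Calls(k-1) + Calls(k-2); Calls(0)=Calls(1)=1. For k=8 this gives 67.

Answer: 67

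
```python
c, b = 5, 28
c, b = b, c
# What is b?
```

Trace:
`c, b = 5, 28` → c = 5; b = 28
`c, b = b, c` → c = 28; b = 5
So b = 5

Answer: 5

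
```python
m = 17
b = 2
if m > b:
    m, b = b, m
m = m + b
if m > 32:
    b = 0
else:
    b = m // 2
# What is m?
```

Trace:
`m = 17` → m = 17
`b = 2` → b = 2
`if m > b: ...` → m > b is True → m = 2; b = 17
`m = m + b` → m = 19
`if m > 32: ...` → m > 32 is False, take else branch → b = 9
So m = 19

Answer: 19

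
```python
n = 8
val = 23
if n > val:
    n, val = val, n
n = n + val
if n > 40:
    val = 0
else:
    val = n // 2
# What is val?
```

Trace:
`n = 8` → n = 8
`val = 23` → val = 23
`if n > val: ...` → n > val is False → no variable changes
`n = n + val` → n = 31
`if n > 40: ...` → n > 40 is False, take else branch → val = 15
So val = 15

Answer: 15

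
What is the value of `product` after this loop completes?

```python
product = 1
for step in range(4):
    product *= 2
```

2^4 = 16
`product` takes the values: 1 → 2 → 4 → 8 → 16

Answer: 16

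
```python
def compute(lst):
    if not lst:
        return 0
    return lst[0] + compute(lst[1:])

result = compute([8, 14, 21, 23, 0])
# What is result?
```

8 + 14 + 21 + 23 + 0 + 0 = 66

Answer: 66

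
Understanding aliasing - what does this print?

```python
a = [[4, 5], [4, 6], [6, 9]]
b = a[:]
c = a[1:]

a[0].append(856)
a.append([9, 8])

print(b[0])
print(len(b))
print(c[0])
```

Key concept: slice with nested mutation.
Step by step:
`a = [[4, 5], [4, 6], [6, 9]]` → a = [[4, 5], [4, 6], [6, 9]]
`b = a[:]` → b = [[4, 5], [4, 6], [6, 9]]
`c = a[1:]` → c = [[4, 6], [6, 9]]
`a[0].append(856)` → a = [[4, 5, 856], [4, 6], [6, 9]]; b = [[4, 5, 856], [4, 6], [6, 9]]
`a.append([9, 8])` → a = [[4, 5, 856], [4, 6], [6, 9], [9, 8]]
`print(b[0])` → prints [4, 5, 856]
`print(len(b))` → prints 3
`print(c[0])` → prints [4, 6]

Answer:
[4, 5, 856]
3
[4, 6]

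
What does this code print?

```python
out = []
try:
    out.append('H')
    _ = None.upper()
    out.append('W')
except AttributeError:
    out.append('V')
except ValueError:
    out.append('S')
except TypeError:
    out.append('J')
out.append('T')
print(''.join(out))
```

Execution trace: 'H' (try body) → 'V' (except AttributeError) → 'T' (after the try/except). Output: HVT

Answer: HVT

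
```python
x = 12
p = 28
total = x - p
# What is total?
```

Trace:
`x = 12` → x = 12
`p = 28` → p = 28
`total = x - p` → total = -16
So total = -16

Answer: -16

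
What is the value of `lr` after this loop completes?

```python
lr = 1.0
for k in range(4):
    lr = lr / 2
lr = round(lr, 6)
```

Halving LR 4 times: 1 / 2^4
`lr` takes the values: 1.0 → 0.5 → 0.25 → 0.125 → 0.0625

Answer: 0.0625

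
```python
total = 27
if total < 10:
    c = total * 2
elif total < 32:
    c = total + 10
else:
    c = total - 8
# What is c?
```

Trace:
`total = 27` → total = 27
`if total < 10: ...` → total < 10 is False, total < 32 is True → c = 37
So c = 37

Answer: 37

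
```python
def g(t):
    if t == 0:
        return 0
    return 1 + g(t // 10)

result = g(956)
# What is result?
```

Count of digits of 956: 3

Answer: 3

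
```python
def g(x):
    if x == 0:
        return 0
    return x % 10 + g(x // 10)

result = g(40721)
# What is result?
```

Sum of digits of 40721: 1 + 2 + 7 + 0 + 4 = 14

Answer: 14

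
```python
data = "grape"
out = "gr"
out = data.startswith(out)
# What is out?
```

Trace:
`data = "grape"` → data = 'grape'
`out = "gr"` → out = 'gr'
`out = data.startswith(out)` → out = True
So out = True

Answer: True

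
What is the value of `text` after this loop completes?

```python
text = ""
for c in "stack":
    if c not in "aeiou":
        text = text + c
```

Remove vowels from 'stack'
`text` takes the values: "" → "s" → "st" → "stc" → "stck"

Answer: "stck"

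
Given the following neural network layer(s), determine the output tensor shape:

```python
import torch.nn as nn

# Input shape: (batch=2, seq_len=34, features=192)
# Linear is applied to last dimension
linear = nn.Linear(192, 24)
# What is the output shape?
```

Input: (2, 34, 192) -> Output: (2, 34, 24)

Answer: (2, 34, 24)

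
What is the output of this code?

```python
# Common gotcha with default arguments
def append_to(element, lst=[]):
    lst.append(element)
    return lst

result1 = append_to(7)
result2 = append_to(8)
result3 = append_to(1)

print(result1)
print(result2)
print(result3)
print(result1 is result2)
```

Key concept: mutable default argument gotcha.
Step by step:
`result1 = append_to(7)` → result1 = [7]
`result2 = append_to(8)` → result1 = [7, 8] (same object as result2); result2 = [7, 8] (same object as result1)
`result3 = append_to(1)` → result1 = [7, 8, 1] (same object as result2, result3); result2 = [7, 8, 1] (same object as result1, result3); result3 = [7, 8, 1] (same object as result1, result2)
`print(result1)` → prints [7, 8, 1]
`print(result2)` → prints [7, 8, 1]
`print(result3)` → prints [7, 8, 1]
`print(result1 is result2)` → prints True

Answer:
[7, 8, 1]
[7, 8, 1]
[7, 8, 1]
True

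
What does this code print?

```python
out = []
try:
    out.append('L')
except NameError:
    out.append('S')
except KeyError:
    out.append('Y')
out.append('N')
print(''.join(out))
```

Execution trace: 'L' (try body, no exception) → 'N' (after the try/except). Output: LN

Answer: LN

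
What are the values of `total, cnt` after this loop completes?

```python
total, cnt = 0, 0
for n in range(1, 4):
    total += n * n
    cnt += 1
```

Sum of squares and count
`total, cnt` takes the values: (0, 0) → (1, 0) → (1, 1) → (5, 1) → (5, 2) → (14, 2) → (14, 3)

Answer: 14, 3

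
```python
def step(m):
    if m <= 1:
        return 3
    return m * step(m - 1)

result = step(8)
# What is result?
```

step(8) = 8 * 7 * 6 * 5 * 4 * 3 * 2 * 3 = 120960

Answer: 120960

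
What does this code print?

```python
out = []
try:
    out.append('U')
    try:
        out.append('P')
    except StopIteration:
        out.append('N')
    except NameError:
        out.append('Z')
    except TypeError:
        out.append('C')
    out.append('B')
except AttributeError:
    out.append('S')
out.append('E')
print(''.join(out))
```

Execution trace: 'U' (try body) → 'P' (inner try body, no exception) → 'B' (try body, no exception) → 'E' (after the try/except). Output: UPBE

Answer: UPBE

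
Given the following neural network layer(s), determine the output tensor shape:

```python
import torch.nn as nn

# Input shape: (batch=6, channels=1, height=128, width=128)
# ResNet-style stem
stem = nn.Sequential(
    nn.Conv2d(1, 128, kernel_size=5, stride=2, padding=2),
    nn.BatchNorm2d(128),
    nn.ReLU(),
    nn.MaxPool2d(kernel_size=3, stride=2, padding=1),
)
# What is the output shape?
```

Input: (6, 1, 128, 128) -> after Conv2d 5x5 stride=2: (6, 128, 64, 64) -> Output: (6, 128, 32, 32)

Answer: (6, 128, 32, 32)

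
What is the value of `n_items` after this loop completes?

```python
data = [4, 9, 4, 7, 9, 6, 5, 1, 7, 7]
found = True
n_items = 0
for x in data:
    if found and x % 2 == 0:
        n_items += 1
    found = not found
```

Count even values at even positions
`n_items` takes the values: 0 → 1 → 2

Answer: 2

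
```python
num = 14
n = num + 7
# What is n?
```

Trace:
`num = 14` → num = 14
`n = num + 7` → n = 21
So n = 21

Answer: 21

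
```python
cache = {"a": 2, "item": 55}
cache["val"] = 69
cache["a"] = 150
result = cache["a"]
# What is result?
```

Trace:
`cache = {"a": 2, "item": 55}` → cache = {'a': 2, 'item': 55}
`cache["val"] = 69` → cache = {'a': 2, 'item': 55, 'val': 69}
`cache["a"] = 150` → cache = {'a': 150, 'item': 55, 'val': 69}
`result = cache["a"]` → result = 150
So result = 150

Answer: 150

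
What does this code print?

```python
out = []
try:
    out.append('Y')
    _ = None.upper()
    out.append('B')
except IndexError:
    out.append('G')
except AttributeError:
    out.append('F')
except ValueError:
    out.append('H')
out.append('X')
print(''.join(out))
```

Execution trace: 'Y' (try body) → 'F' (except AttributeError) → 'X' (after the try/except). Output: YFX

Answer: YFX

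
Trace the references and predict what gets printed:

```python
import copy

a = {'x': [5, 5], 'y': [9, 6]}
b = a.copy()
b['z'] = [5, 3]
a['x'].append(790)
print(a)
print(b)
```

Key concept: shallow copy of dict with mutable values.
Step by step:
`a = {'x': [5, 5], 'y': [9, 6]}` → a = {'x': [5, 5], 'y': [9, 6]}
`b = a.copy()` → b = {'x': [5, 5], 'y': [9, 6]}
`b['z'] = [5, 3]` → b = {'x': [5, 5], 'y': [9, 6], 'z': [5, 3]}
`a['x'].append(790)` → a = {'x': [5, 5, 790], 'y': [9, 6]}; b = {'x': [5, 5, 790], 'y': [9, 6], 'z': [5, 3]}
`print(a)` → prints {'x': [5, 5, 790], 'y': [9, 6]}
`print(b)` → prints {'x': [5, 5, 790], 'y': [9, 6], 'z': [5, 3]}

Answer:
{'x': [5, 5, 790], 'y': [9, 6]}
{'x': [5, 5, 790], 'y': [9, 6], 'z': [5, 3]}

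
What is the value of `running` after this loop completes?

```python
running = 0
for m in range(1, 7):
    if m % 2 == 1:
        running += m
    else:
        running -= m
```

Add odd, subtract even
`running` takes the values: 0 → 1 → -1 → 2 → -2 → 3 → -3

Answer: -3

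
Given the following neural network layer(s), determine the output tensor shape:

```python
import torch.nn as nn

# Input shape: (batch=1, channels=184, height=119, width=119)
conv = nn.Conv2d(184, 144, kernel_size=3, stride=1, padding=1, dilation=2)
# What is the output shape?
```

Input: (1, 184, 119, 119) -> Output: (1, 144, 117, 117)

Answer: (1, 144, 117, 117)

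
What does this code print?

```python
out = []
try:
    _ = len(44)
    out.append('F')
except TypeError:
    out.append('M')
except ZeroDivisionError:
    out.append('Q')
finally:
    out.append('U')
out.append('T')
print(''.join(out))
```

Execution trace: 'M' (except TypeError) → 'U' (finally) → 'T' (after the try/except). Output: MUT

Answer: MUT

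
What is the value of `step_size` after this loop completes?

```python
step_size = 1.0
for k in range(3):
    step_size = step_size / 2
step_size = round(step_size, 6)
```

Halving LR 3 times: 1 / 2^3
`step_size` takes the values: 1.0 → 0.5 → 0.25 → 0.125

Answer: 0.125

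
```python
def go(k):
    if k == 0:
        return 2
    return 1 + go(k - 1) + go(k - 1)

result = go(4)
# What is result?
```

go(k) = 1 + 2·go(k-1), go(0)=2. Closed form: (2+1)·2^4 - 1 = 47.

Answer: 47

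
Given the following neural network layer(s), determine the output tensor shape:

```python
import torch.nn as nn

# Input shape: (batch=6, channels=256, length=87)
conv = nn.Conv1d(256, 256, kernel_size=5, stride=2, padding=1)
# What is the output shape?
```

Input: (6, 256, 87) -> Output: (6, 256, 43)

Answer: (6, 256, 43)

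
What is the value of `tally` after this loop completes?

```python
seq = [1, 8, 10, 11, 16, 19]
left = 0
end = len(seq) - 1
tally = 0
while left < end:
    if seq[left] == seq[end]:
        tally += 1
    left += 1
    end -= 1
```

Count matching pairs from ends
`tally` takes the values: 0

Answer: 0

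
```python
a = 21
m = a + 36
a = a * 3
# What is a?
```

Trace:
`a = 21` → a = 21
`m = a + 36` → m = 57
`a = a * 3` → a = 63
So a = 63

Answer: 63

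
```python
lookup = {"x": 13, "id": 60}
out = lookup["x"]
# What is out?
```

Trace:
`lookup = {"x": 13, "id": 60}` → lookup = {'x': 13, 'id': 60}
`out = lookup["x"]` → out = 13
So out = 13

Answer: 13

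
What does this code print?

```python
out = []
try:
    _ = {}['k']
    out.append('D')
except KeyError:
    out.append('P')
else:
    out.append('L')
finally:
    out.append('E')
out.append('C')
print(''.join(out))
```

Execution trace: 'P' (except KeyError) → 'E' (finally) → 'C' (after the try/except). Output: PEC

Answer: PEC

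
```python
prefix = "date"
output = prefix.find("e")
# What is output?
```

Trace:
`prefix = "date"` → prefix = 'date'
`output = prefix.find("e")` → output = 3
So output = 3

Answer: 3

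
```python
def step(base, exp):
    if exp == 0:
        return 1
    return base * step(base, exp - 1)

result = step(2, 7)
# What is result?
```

step(2, 7) = 2 * 2 * 2 * 2 * 2 * 2 * 2 = 128

Answer: 128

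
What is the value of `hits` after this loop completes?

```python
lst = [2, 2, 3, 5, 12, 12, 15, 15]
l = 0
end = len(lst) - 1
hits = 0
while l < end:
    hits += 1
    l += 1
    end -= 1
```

Iterations until pointers meet (list length 8)
`hits` takes the values: 0 → 1 → 2 → 3 → 4

Answer: 4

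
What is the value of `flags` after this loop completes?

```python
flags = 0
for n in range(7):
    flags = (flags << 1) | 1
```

Build 7 consecutive 1-bits: 0b1111111
`flags` takes the values: 0 → 1 → 3 → 7 → 15 → 31 → 63 → 127

Answer: 127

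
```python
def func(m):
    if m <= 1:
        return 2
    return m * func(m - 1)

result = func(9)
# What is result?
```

func(9) = 9 * 8 * 7 * 6 * 5 * 4 * 3 * 2 * 2 = 725760

Answer: 725760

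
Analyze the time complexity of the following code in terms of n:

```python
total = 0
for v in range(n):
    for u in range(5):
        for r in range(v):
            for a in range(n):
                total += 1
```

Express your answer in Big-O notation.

Each loop level contributes: n × 1 × n × n. Multiplying the contributions gives O(n^3).

Answer: O(n^3)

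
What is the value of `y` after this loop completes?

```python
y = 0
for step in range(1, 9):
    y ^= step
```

XOR of 1 to 8
`y` takes the values: 0 → 1 → 3 → 0 → 4 → 1 → 7 → 0 → 8

Answer: 8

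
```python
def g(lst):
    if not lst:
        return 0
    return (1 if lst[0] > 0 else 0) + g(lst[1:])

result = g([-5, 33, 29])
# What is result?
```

Count of positive elements in [-5, 33, 29] = 2

Answer: 2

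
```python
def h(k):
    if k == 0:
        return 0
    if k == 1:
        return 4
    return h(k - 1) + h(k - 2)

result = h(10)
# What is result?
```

Build up from base cases: h(0)=0, h(1)=4, h(2)=4, h(3)=8, h(4)=12, h(5)=20, h(6)=32, ..., h(10)=220

Answer: 220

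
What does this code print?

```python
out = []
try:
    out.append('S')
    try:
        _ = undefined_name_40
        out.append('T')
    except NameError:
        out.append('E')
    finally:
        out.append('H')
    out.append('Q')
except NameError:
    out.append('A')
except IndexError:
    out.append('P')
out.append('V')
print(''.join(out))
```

Execution trace: 'S' (try body) → 'E' (inner except NameError) → 'H' (inner finally) → 'Q' (try body, no exception) → 'V' (after the try/except). Output: SEHQV

Answer: SEHQV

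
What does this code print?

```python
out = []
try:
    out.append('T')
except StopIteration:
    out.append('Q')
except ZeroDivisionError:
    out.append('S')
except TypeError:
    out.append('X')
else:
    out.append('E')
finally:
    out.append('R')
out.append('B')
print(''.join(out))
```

Execution trace: 'T' (try body, no exception) → 'E' (else) → 'R' (finally) → 'B' (after the try/except). Output: TERB

Answer: TERB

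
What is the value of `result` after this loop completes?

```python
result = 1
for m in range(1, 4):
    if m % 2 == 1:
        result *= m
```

Product of odd numbers 1 to 3
`result` takes the values: 1 → 3

Answer: 3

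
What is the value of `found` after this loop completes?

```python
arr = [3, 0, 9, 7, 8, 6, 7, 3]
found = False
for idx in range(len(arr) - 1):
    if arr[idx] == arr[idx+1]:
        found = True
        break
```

Check consecutive duplicates in [3, 0, 9, 7, 8, 6, 7, 3]
`found` takes the values: False

Answer: False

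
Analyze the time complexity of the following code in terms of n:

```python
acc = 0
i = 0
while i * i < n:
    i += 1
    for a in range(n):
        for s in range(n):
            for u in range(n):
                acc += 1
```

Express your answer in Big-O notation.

Each loop level contributes: √n × n × n × n. Multiplying the contributions gives O(n^3√n).

Answer: O(n^3√n)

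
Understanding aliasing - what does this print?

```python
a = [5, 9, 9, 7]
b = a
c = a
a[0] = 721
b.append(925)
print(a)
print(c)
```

Key concept: multiple aliases.
Step by step:
`a = [5, 9, 9, 7]` → a = [5, 9, 9, 7]
`b = a` → b = [5, 9, 9, 7] (same object as a)
`c = a` → c = [5, 9, 9, 7] (same object as a, b)
`a[0] = 721` → a = [721, 9, 9, 7] (same object as b, c); b = [721, 9, 9, 7] (same object as a, c); c = [721, 9, 9, 7] (same object as a, b)
`b.append(925)` → a = [721, 9, 9, 7, 925] (same object as b, c); b = [721, 9, 9, 7, 925] (same object as a, c); c = [721, 9, 9, 7, 925] (same object as a, b)
`print(a)` → prints [721, 9, 9, 7, 925]
`print(c)` → prints [721, 9, 9, 7, 925]

Answer:
[721, 9, 9, 7, 925]
[721, 9, 9, 7, 925]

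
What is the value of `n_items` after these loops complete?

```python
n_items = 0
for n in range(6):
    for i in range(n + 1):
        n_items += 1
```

Triangle: 1 + 2 + ... + 6
`n_items` takes the values: 0 → 1 → 2 → 3 → 4 → 5 → 6 → 7 → 8 → 9 → 10 → 11 → 12 → 13 → 14 → 15 → 16 → 17 → 18 → 19 → 20 → 21

Answer: 21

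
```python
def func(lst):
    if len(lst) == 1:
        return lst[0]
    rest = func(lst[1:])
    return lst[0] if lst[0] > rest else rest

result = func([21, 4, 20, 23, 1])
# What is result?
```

Recursive max over [21, 4, 20, 23, 1] = 23

Answer: 23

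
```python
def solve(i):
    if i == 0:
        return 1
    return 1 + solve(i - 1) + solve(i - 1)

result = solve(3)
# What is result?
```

solve(i) = 1 + 2·solve(i-1), solve(0)=1. Closed form: (1+1)·2^3 - 1 = 15.

Answer: 15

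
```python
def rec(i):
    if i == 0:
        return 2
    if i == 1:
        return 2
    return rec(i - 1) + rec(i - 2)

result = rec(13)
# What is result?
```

Build up from base cases: rec(0)=2, rec(1)=2, rec(2)=4, rec(3)=6, rec(4)=10, rec(5)=16, rec(6)=26, ..., rec(13)=754

Answer: 754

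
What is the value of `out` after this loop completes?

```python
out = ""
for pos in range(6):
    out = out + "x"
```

Repeat 'x' 6 times
`out` takes the values: "" → "x" → "xx" → "xxx" → "xxxx" → "xxxxx" → "xxxxxx"

Answer: "xxxxxx"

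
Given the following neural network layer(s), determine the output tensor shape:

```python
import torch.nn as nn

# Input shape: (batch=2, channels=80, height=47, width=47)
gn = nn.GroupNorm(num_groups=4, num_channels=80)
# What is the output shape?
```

Input: (2, 80, 47, 47) -> Output: (2, 80, 47, 47)

Answer: (2, 80, 47, 47)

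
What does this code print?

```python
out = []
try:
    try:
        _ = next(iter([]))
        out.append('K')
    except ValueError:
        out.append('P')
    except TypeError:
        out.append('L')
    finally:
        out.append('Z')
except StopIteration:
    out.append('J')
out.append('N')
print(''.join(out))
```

Execution trace: 'Z' (finally) → 'J' (outer except StopIteration) → 'N' (after the try/except). Output: ZJN

Answer: ZJN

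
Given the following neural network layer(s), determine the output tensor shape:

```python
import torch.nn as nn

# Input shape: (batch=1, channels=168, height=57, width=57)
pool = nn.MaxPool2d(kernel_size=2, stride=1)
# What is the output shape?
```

Input: (1, 168, 57, 57) -> Output: (1, 168, 56, 56)

Answer: (1, 168, 56, 56)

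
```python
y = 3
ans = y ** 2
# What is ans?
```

Trace:
`y = 3` → y = 3
`ans = y ** 2` → ans = 9
So ans = 9

Answer: 9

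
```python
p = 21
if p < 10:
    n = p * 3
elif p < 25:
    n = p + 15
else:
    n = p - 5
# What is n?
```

Trace:
`p = 21` → p = 21
`if p < 10: ...` → p < 10 is False, p < 25 is True → n = 36
So n = 36

Answer: 36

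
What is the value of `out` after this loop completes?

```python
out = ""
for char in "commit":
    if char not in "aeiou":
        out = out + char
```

Remove vowels from 'commit'
`out` takes the values: "" → "c" → "cm" → "cmm" → "cmmt"

Answer: "cmmt"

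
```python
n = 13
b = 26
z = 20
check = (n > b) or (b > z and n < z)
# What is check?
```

Trace:
`n = 13` → n = 13
`b = 26` → b = 26
`z = 20` → z = 20
`check = (n > b) or (b > z and n < z)` → check = True
So check = True

Answer: True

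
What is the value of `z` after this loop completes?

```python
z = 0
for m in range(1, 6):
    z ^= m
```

XOR of 1 to 5
`z` takes the values: 0 → 1 → 3 → 0 → 4 → 1

Answer: 1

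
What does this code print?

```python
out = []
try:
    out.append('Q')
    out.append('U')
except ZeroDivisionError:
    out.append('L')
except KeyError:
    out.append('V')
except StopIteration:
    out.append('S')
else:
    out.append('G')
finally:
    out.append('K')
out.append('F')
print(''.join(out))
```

Execution trace: 'Q' (try body) → 'U' (try body, no exception) → 'G' (else) → 'K' (finally) → 'F' (after the try/except). Output: QUGKF

Answer: QUGKF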